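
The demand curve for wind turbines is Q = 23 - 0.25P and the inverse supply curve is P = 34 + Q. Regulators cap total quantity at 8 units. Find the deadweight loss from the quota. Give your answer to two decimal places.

32.40

Rewriting demand in inverse form: P = 92 - 4Q.
Unrestricted equilibrium: Q* = (92 - 34)/(4 + 1) = 11.6.
At Q = 8 the demand price is 92 - 4(8) = 60 and the supply price is 34 + (8) = 42.
DWL = (1/2)(gap between curves at 8) x (Q* - 8) = (1/2)(18)(3.6) = 32.4.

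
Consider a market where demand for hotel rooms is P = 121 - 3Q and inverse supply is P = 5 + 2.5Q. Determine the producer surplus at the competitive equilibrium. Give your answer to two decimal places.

Set 121 - 3Q = 5 + 2.5Q, which gives 116 = 5.5Q, so Q* = 21.0909 and P* = 121 - 3(21.0909) = 57.7273.
PS is the area between P* and the supply curve from 0 to Q*: (1/2)(21.0909)(52.7273) = 556.0331.

556.03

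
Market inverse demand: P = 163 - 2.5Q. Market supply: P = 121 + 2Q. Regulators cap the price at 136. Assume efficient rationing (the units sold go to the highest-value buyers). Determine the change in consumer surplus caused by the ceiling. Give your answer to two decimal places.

Free-market equilibrium: 163 - 2.5Q = 121 + 2Q gives Q* = 9.3333, P* = 139.6667.
At P = 136, sellers supply (136 - 121)/2 = 7.5 while buyers want more, so the quantity traded is 7.5 at price 136.
CS goes from (1/2)(9.3333)(23.3333) = 108.8889 to 132.1875 (computed as (163 - 136)(7.5) - (1/2)(2.5)(7.5)^2), a change of 23.2986.

23.30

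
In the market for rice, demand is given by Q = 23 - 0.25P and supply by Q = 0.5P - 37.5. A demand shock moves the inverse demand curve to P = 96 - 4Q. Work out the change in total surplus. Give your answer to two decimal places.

Rewriting demand in inverse form: P = 92 - 4Q.
Rewriting supply in inverse form: P = 75 + 2Q.
Initial equilibrium: Q_0 = 2.8333, P_0 = 80.6667; CS_0 = (1/2)(2.8333)(11.3333) = 16.0556, PS_0 = (1/2)(2.8333)(5.6667) = 8.0278.
New equilibrium: 96 - 4Q = 75 + 2Q gives Q_1 = 3.5, P_1 = 82; CS_1 = 24.5, PS_1 = 12.25.
Change in total surplus = (24.5 + 12.25) - (16.0556 + 8.0278) = 12.6667.

12.67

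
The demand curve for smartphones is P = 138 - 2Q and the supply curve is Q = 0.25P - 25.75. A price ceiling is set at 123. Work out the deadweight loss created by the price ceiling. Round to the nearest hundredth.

Rewriting supply in inverse form: P = 103 + 4Q.
Free-market equilibrium: 138 - 2Q = 103 + 4Q gives Q* = 5.8333, P* = 126.3333.
At P = 123, sellers supply (123 - 103)/4 = 5 while buyers want more, so the quantity traded is 5 at price 123.
The lost-trades triangle has base Q* - 5 = 0.8333 and height equal to the gap between the curves at Q = 5, which is 128 - 123 = 5. DWL = (1/2)(0.8333)(5) = 2.0833.

2.08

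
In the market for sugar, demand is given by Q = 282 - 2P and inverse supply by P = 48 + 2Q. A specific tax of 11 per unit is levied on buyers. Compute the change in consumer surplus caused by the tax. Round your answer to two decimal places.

Rewriting demand in inverse form: P = 141 - 0.5Q.
Pre-tax equilibrium: 141 - 0.5Q = 48 + 2Q gives Q* = 37.2, P* = 122.4.
With the tax, buyers' net willingness to pay falls by 11: (141 - 11) - 0.5Q = 48 + 2Q, so Q_t = 32.8. Buyers pay P_b = 124.6; sellers receive P_s = P_b - 11 = 113.6.
CS falls from (1/2)(37.2)(18.6) = 345.96 to (1/2)(32.8)(16.4) = 268.96, a change of -77.

-77.00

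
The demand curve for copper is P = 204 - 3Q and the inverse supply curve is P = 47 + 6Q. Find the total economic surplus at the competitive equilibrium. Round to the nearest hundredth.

1369.39

Setting demand equal to supply, 157 = 9Q, so Q* = 17.4444 and P* = 151.6667.
CS = (1/2)(17.4444)(52.3333) = 456.463 and PS = (1/2)(17.4444)(104.6667) = 912.9259, so total surplus = 1369.3889.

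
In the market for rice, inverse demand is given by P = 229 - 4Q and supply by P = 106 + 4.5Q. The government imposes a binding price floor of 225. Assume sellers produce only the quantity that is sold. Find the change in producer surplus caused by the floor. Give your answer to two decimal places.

-354.40

Free-market equilibrium: 229 - 4Q = 106 + 4.5Q gives Q* = 14.4706, P* = 171.1176.
At the floor price 225, quantity demanded is (229 - 225)/4 = 1; demand is the short side, so Q = 1 trades at P = 225.
PS goes from (1/2)(14.4706)(65.1176) = 471.1453 to 116.75 (computed as (225 - 106)(1) - (1/2)(4.5)(1)^2), a change of -354.3953.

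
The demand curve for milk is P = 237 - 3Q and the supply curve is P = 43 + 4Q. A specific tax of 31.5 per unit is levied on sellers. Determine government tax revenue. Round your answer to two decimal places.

Pre-tax equilibrium: 237 - 3Q = 43 + 4Q gives Q* = 27.7143, P* = 153.8571.
With the tax, sellers need 31.5 more per unit: 237 - 3Q = 43 + 4Q + 31.5, so Q_t = 23.2143. Buyers pay P_b = 167.3571; sellers receive P_s = P_b - 31.5 = 135.8571.
Tax revenue = t x Q_t = 31.5 x 23.2143 = 731.25.

731.25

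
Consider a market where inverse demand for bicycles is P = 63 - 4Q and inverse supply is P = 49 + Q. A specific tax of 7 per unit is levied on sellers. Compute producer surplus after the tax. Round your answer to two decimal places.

Without the tax, 63 - 4Q = 49 + Q so Q* = 2.8 and P* = 51.8.
A tax on sellers shifts supply up by 7: 63 - 4Q = 49 + Q + 7, so Q_t = 1.4. Buyers pay P_b = 57.4; sellers receive P_s = P_b - 7 = 50.4.
Producer surplus is the triangle above supply below P_s: (1/2)(1.4)(50.4 - 49) = 0.98.

0.98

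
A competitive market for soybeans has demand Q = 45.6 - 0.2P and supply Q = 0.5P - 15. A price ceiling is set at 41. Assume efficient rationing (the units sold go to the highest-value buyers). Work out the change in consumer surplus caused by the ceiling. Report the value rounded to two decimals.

Rewriting demand in inverse form: P = 228 - 5Q.
Rewriting supply in inverse form: P = 30 + 2Q.
Free-market equilibrium: 228 - 5Q = 30 + 2Q gives Q* = 28.2857, P* = 86.5714.
At the ceiling price 41, quantity supplied is (41 - 30)/2 = 5.5; supply is the short side, so Q = 5.5 trades at P = 41.
CS goes from (1/2)(28.2857)(141.4286) = 2000.2041 to 952.875 (computed as (228 - 41)(5.5) - (1/2)(5)(5.5)^2), a change of -1047.3291.

-1047.33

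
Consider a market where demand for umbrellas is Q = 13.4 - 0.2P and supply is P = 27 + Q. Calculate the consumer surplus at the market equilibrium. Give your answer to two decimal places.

Rewriting demand in inverse form: P = 67 - 5Q.
Equilibrium: 67 - 5Q = 27 + Q, so Q* = 6.6667 and P* = 33.6667.
The demand choke price is 67, so CS = (1/2)(Q*)(67 - P*) = (1/2)(6.6667)(33.3333) = 111.1111.

111.11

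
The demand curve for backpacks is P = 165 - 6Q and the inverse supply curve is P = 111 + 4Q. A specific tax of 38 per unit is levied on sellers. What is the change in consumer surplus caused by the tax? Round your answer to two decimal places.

Pre-tax equilibrium: 165 - 6Q = 111 + 4Q gives Q* = 5.4, P* = 132.6.
A tax on sellers shifts supply up by 38: 165 - 6Q = 111 + 4Q + 38, so Q_t = 1.6. Buyers pay P_b = 155.4; sellers receive P_s = P_b - 38 = 117.4.
Consumers lose the trapezoid between P* and P_b out to Q_t plus the triangle from Q_t to Q*: change in CS = 7.68 - 87.48 = -79.8.

-79.80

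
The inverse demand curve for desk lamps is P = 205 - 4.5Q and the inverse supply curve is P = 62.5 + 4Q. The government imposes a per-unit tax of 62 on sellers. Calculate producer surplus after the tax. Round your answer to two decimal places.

179.38

Pre-tax equilibrium: 205 - 4.5Q = 62.5 + 4Q gives Q* = 16.7647, P* = 129.5588.
A tax on sellers shifts supply up by 62: 205 - 4.5Q = 62.5 + 4Q + 62, so Q_t = 9.4706. Buyers pay P_b = 162.3824; sellers receive P_s = P_b - 62 = 100.3824.
Producer surplus is the triangle above supply below P_s: (1/2)(9.4706)(100.3824 - 62.5) = 179.3841.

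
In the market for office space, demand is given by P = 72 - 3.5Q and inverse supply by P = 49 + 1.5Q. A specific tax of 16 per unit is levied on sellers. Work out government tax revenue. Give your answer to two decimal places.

Pre-tax equilibrium: 72 - 3.5Q = 49 + 1.5Q gives Q* = 4.6, P* = 55.9.
With the tax, sellers need 16 more per unit: 72 - 3.5Q = 49 + 1.5Q + 16, so Q_t = 1.4. Buyers pay P_b = 67.1; sellers receive P_s = P_b - 16 = 51.1.
Revenue is the tax times quantity traded: 16 x 1.4 = 22.4.

22.40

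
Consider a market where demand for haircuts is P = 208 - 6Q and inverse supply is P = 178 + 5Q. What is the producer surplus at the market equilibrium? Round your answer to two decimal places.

Equilibrium: 208 - 6Q = 178 + 5Q, so Q* = 2.7273 and P* = 191.6364.
The supply curve's price intercept is 178, so PS = (1/2)(Q*)(P* - 178) = (1/2)(2.7273)(13.6364) = 18.595.

18.60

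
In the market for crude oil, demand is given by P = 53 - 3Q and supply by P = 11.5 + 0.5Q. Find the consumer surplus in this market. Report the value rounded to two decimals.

Equilibrium: 53 - 3Q = 11.5 + 0.5Q, so Q* = 11.8571 and P* = 17.4286.
The demand choke price is 53, so CS = (1/2)(Q*)(53 - P*) = (1/2)(11.8571)(35.5714) = 210.8878.

210.89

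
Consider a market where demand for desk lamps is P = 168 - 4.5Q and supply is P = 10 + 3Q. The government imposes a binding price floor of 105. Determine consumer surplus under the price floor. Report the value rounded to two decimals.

441.00

Free-market equilibrium: 168 - 4.5Q = 10 + 3Q gives Q* = 21.0667, P* = 73.2.
At P = 105, buyers demand (168 - 105)/4.5 = 14 while sellers would supply more, so the quantity traded is 14 at price 105.
CS is the triangle under demand above 105: (1/2)(14)(168 - 105) = 441.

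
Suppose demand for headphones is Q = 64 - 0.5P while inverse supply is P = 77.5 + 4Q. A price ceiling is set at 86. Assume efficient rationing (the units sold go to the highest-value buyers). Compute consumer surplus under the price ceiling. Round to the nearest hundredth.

Rewriting demand in inverse form: P = 128 - 2Q.
Free-market equilibrium: 128 - 2Q = 77.5 + 4Q gives Q* = 8.4167, P* = 111.1667.
At the ceiling price 86, quantity supplied is (86 - 77.5)/4 = 2.125; supply is the short side, so Q = 2.125 trades at P = 86.
The demand price at Q = 2.125 is 123.75. CS is the trapezoid between demand and 86 over [0, 2.125]: (1/2)[(128 - 86) + (123.75 - 86)](2.125) = 84.7344.

84.73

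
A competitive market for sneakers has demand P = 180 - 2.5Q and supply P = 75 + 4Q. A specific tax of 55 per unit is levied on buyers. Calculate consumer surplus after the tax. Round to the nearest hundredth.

73.96

Without the tax, 180 - 2.5Q = 75 + 4Q so Q* = 16.1538 and P* = 139.6154.
A tax on buyers shifts demand down by 55: (180 - 55) - 2.5Q = 75 + 4Q, so Q_t = 7.6923. Buyers pay P_b = 160.7692; sellers receive P_s = P_b - 55 = 105.7692.
CS = (1/2)(Q_t)(180 - P_b) = (1/2)(7.6923)(19.2308) = 73.9645.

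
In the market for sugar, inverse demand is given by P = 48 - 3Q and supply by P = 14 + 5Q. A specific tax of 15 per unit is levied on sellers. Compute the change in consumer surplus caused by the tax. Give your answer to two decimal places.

Without the tax, 48 - 3Q = 14 + 5Q so Q* = 4.25 and P* = 35.25.
A tax on sellers shifts supply up by 15: 48 - 3Q = 14 + 5Q + 15, so Q_t = 2.375. Buyers pay P_b = 40.875; sellers receive P_s = P_b - 15 = 25.875.
CS falls from (1/2)(4.25)(12.75) = 27.0938 to (1/2)(2.375)(7.125) = 8.4609, a change of -18.6328.

-18.63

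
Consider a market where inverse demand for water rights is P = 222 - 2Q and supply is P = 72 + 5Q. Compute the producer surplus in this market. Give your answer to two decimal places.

Set 222 - 2Q = 72 + 5Q, which gives 150 = 7Q, so Q* = 21.4286 and P* = 222 - 2(21.4286) = 179.1429.
PS is the area between P* and the supply curve from 0 to Q*: (1/2)(21.4286)(107.1429) = 1147.9592.

1147.96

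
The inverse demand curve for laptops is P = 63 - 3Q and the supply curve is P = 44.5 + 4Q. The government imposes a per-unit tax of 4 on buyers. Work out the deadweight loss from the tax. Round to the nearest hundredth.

1.14

Pre-tax equilibrium: 63 - 3Q = 44.5 + 4Q gives Q* = 2.6429, P* = 55.0714.
A tax on buyers shifts demand down by 4: (63 - 4) - 3Q = 44.5 + 4Q, so Q_t = 2.0714. Buyers pay P_b = 56.7857; sellers receive P_s = P_b - 4 = 52.7857.
The welfare triangle lost has base Q* - Q_t = 0.5714 and height t = 4, so DWL = (1/2)(0.5714)(4) = 1.1429.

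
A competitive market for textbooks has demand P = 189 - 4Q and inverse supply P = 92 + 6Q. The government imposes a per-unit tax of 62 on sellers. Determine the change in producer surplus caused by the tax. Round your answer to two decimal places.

-245.52

Without the tax, 189 - 4Q = 92 + 6Q so Q* = 9.7 and P* = 150.2.
A tax on sellers shifts supply up by 62: 189 - 4Q = 92 + 6Q + 62, so Q_t = 3.5. Buyers pay P_b = 175; sellers receive P_s = P_b - 62 = 113.
Producers lose the trapezoid between P_s and P* out to Q_t plus the triangle from Q_t to Q*: change in PS = 36.75 - 282.27 = -245.52.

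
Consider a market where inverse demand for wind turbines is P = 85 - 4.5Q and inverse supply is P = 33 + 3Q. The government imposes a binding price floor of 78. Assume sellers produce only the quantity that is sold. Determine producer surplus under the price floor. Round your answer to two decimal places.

66.37

Free-market equilibrium: 85 - 4.5Q = 33 + 3Q gives Q* = 6.9333, P* = 53.8.
At P = 78, buyers demand (85 - 78)/4.5 = 1.5556 while sellers would supply more, so the quantity traded is 1.5556 at price 78.
The supply price at Q = 1.5556 is 37.6667. PS is the trapezoid between 78 and supply over [0, 1.5556]: (1/2)[(78 - 33) + (78 - 37.6667)](1.5556) = 66.3704.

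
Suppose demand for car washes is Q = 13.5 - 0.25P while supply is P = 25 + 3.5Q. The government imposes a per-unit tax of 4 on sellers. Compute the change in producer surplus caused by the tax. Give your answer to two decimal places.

Rewriting demand in inverse form: P = 54 - 4Q.
Without the tax, 54 - 4Q = 25 + 3.5Q so Q* = 3.8667 and P* = 38.5333.
With the tax, sellers need 4 more per unit: 54 - 4Q = 25 + 3.5Q + 4, so Q_t = 3.3333. Buyers pay P_b = 40.6667; sellers receive P_s = P_b - 4 = 36.6667.
Producers lose the trapezoid between P_s and P* out to Q_t plus the triangle from Q_t to Q*: change in PS = 19.4444 - 26.1644 = -6.72.

-6.72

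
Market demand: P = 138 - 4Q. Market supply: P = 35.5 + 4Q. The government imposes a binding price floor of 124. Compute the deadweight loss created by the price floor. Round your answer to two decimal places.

346.89

Without the control, 138 - 4Q = 35.5 + 4Q so Q* = 12.8125 and P* = 86.75.
At P = 124, buyers demand (138 - 124)/4 = 3.5 while sellers would supply more, so the quantity traded is 3.5 at price 124.
At Q = 3.5 the demand price is 124 and the supply price is 49.5. Deadweight loss is the triangle between the curves from 3.5 to 12.8125: (1/2)(124 - 49.5)(12.8125 - 3.5) = 346.8906.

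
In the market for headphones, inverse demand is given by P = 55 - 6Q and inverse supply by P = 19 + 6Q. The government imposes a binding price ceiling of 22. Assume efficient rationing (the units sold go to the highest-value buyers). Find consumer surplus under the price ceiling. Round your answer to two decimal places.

Free-market equilibrium: 55 - 6Q = 19 + 6Q gives Q* = 3, P* = 37.
At the ceiling price 22, quantity supplied is (22 - 19)/6 = 0.5; supply is the short side, so Q = 0.5 trades at P = 22.
The demand price at Q = 0.5 is 52. CS is the trapezoid between demand and 22 over [0, 0.5]: (1/2)[(55 - 22) + (52 - 22)](0.5) = 15.75.

15.75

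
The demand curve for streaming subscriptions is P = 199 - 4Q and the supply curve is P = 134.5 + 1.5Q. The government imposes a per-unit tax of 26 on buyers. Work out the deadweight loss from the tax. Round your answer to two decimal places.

Without the tax, 199 - 4Q = 134.5 + 1.5Q so Q* = 11.7273 and P* = 152.0909.
With the tax, buyers' net willingness to pay falls by 26: (199 - 26) - 4Q = 134.5 + 1.5Q, so Q_t = 7. Buyers pay P_b = 171; sellers receive P_s = P_b - 26 = 145.
The welfare triangle lost has base Q* - Q_t = 4.7273 and height t = 26, so DWL = (1/2)(4.7273)(26) = 61.4545.

61.45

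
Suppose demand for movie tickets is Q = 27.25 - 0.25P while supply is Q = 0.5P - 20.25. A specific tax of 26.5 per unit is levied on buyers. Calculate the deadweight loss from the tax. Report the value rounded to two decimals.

Rewriting demand in inverse form: P = 109 - 4Q.
Rewriting supply in inverse form: P = 40.5 + 2Q.
Pre-tax equilibrium: 109 - 4Q = 40.5 + 2Q gives Q* = 11.4167, P* = 63.3333.
With the tax, buyers' net willingness to pay falls by 26.5: (109 - 26.5) - 4Q = 40.5 + 2Q, so Q_t = 7. Buyers pay P_b = 81; sellers receive P_s = P_b - 26.5 = 54.5.
Deadweight loss is the triangle between the curves from Q_t to Q*: (1/2)(11.4167 - 7)(26.5) = 58.5208.

58.52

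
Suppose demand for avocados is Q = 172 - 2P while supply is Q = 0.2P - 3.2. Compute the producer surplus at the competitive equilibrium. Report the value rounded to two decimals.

Rewriting demand in inverse form: P = 86 - 0.5Q.
Rewriting supply in inverse form: P = 16 + 5Q.
Equilibrium: 86 - 0.5Q = 16 + 5Q, so Q* = 12.7273 and P* = 79.6364.
PS is the area between P* and the supply curve from 0 to Q*: (1/2)(12.7273)(63.6364) = 404.9587.

404.96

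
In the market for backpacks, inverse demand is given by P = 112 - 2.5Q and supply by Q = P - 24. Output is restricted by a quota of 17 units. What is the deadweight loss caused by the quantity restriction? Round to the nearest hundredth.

116.04

Rewriting supply in inverse form: P = 24 + Q.
Without the quota, 112 - 2.5Q = 24 + Q gives Q* = 25.1429.
At Q = 17 the demand price is 112 - 2.5(17) = 69.5 and the supply price is 24 + (17) = 41.
Deadweight loss is the triangle between the curves from 17 to 25.1429: (1/2)(69.5 - 41)(25.1429 - 17) = 116.0357.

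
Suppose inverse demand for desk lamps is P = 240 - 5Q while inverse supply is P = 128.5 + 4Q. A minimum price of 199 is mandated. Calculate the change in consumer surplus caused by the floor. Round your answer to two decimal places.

Without the control, 240 - 5Q = 128.5 + 4Q so Q* = 12.3889 and P* = 178.0556.
At P = 199, buyers demand (240 - 199)/5 = 8.2 while sellers would supply more, so the quantity traded is 8.2 at price 199.
CS goes from (1/2)(12.3889)(61.9444) = 383.7114 to 168.1 (computed as (240 - 199)(8.2) - (1/2)(5)(8.2)^2), a change of -215.6114.

-215.61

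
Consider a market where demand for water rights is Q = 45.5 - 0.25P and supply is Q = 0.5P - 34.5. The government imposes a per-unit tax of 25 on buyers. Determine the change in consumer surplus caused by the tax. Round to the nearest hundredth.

Rewriting demand in inverse form: P = 182 - 4Q.
Rewriting supply in inverse form: P = 69 + 2Q.
Pre-tax equilibrium: 182 - 4Q = 69 + 2Q gives Q* = 18.8333, P* = 106.6667.
A tax on buyers shifts demand down by 25: (182 - 25) - 4Q = 69 + 2Q, so Q_t = 14.6667. Buyers pay P_b = 123.3333; sellers receive P_s = P_b - 25 = 98.3333.
Consumers lose the trapezoid between P* and P_b out to Q_t plus the triangle from Q_t to Q*: change in CS = 430.2222 - 709.3889 = -279.1667.

-279.17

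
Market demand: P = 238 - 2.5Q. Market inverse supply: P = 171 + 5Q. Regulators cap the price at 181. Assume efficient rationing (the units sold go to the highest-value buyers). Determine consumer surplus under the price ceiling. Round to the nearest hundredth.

109.00

Free-market equilibrium: 238 - 2.5Q = 171 + 5Q gives Q* = 8.9333, P* = 215.6667.
At P = 181, sellers supply (181 - 171)/5 = 2 while buyers want more, so the quantity traded is 2 at price 181.
The demand price at Q = 2 is 233. CS is the trapezoid between demand and 181 over [0, 2]: (1/2)[(238 - 181) + (233 - 181)](2) = 109.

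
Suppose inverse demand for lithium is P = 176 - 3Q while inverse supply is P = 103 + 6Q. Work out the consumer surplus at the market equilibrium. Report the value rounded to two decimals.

98.69

Equilibrium: 176 - 3Q = 103 + 6Q, so Q* = 8.1111 and P* = 151.6667.
CS is the area between the demand curve and P* from 0 to Q*: (1/2)(8.1111)(24.3333) = 98.6852.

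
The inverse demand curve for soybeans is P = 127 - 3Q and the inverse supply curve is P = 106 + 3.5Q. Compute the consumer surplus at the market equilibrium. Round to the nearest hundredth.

15.66

Equilibrium: 127 - 3Q = 106 + 3.5Q, so Q* = 3.2308 and P* = 117.3077.
Consumer surplus is the triangle under demand above P*: (1/2)(3.2308)(127 - 117.3077) = (1/2)(3.2308)(9.6923) = 15.6568.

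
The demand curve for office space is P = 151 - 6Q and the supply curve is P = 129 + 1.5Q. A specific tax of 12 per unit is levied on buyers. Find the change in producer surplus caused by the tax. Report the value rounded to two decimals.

-5.12

Without the tax, 151 - 6Q = 129 + 1.5Q so Q* = 2.9333 and P* = 133.4.
A tax on buyers shifts demand down by 12: (151 - 12) - 6Q = 129 + 1.5Q, so Q_t = 1.3333. Buyers pay P_b = 143; sellers receive P_s = P_b - 12 = 131.
PS falls from (1/2)(2.9333)(4.4) = 6.4533 to (1/2)(1.3333)(2) = 1.3333, a change of -5.12.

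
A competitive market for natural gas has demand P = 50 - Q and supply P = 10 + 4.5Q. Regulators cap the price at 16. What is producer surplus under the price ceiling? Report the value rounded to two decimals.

4.00

Free-market equilibrium: 50 - Q = 10 + 4.5Q gives Q* = 7.2727, P* = 42.7273.
At P = 16, sellers supply (16 - 10)/4.5 = 1.3333 while buyers want more, so the quantity traded is 1.3333 at price 16.
PS is the triangle above supply below 16: (1/2)(1.3333)(16 - 10) = 4.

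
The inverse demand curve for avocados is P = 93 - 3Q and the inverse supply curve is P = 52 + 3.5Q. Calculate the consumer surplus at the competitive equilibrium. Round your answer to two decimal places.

Setting demand equal to supply, 41 = 6.5Q, so Q* = 6.3077 and P* = 74.0769.
The demand choke price is 93, so CS = (1/2)(Q*)(93 - P*) = (1/2)(6.3077)(18.9231) = 59.6805.

59.68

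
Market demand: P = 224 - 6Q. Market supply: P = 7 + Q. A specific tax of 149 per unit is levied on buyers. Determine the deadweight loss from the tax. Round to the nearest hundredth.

Without the tax, 224 - 6Q = 7 + Q so Q* = 31 and P* = 38.
With the tax, buyers' net willingness to pay falls by 149: (224 - 149) - 6Q = 7 + Q, so Q_t = 9.7143. Buyers pay P_b = 165.7143; sellers receive P_s = P_b - 149 = 16.7143.
The welfare triangle lost has base Q* - Q_t = 21.2857 and height t = 149, so DWL = (1/2)(21.2857)(149) = 1585.7857.

1585.79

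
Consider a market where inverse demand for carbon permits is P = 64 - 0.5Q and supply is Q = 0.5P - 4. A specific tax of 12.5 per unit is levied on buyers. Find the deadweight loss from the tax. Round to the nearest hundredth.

Rewriting supply in inverse form: P = 8 + 2Q.
Without the tax, 64 - 0.5Q = 8 + 2Q so Q* = 22.4 and P* = 52.8.
A tax on buyers shifts demand down by 12.5: (64 - 12.5) - 0.5Q = 8 + 2Q, so Q_t = 17.4. Buyers pay P_b = 55.3; sellers receive P_s = P_b - 12.5 = 42.8.
The welfare triangle lost has base Q* - Q_t = 5 and height t = 12.5, so DWL = (1/2)(5)(12.5) = 31.25.

31.25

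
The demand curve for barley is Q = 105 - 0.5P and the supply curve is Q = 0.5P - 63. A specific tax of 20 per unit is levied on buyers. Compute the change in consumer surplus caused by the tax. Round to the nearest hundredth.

-185.00

Rewriting demand in inverse form: P = 210 - 2Q.
Rewriting supply in inverse form: P = 126 + 2Q.
Without the tax, 210 - 2Q = 126 + 2Q so Q* = 21 and P* = 168.
A tax on buyers shifts demand down by 20: (210 - 20) - 2Q = 126 + 2Q, so Q_t = 16. Buyers pay P_b = 178; sellers receive P_s = P_b - 20 = 158.
Consumers lose the trapezoid between P* and P_b out to Q_t plus the triangle from Q_t to Q*: change in CS = 256 - 441 = -185.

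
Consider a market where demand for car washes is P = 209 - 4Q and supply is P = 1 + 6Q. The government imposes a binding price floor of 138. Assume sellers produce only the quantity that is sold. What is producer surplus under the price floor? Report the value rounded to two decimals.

Without the control, 209 - 4Q = 1 + 6Q so Q* = 20.8 and P* = 125.8.
At P = 138, buyers demand (209 - 138)/4 = 17.75 while sellers would supply more, so the quantity traded is 17.75 at price 138.
The supply price at Q = 17.75 is 107.5. PS is the trapezoid between 138 and supply over [0, 17.75]: (1/2)[(138 - 1) + (138 - 107.5)](17.75) = 1486.5625.

1486.56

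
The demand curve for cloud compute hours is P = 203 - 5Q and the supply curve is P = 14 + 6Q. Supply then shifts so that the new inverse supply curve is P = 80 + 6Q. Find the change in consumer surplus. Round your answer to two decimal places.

-425.45

Initial equilibrium: Q_0 = 17.1818, P_0 = 117.0909; CS_0 = (1/2)(17.1818)(85.9091) = 738.0372, PS_0 = (1/2)(17.1818)(103.0909) = 885.6446.
New equilibrium: 203 - 5Q = 80 + 6Q gives Q_1 = 11.1818, P_1 = 147.0909; CS_1 = 312.5826, PS_1 = 375.0992.
Change in consumer surplus = 312.5826 - 738.0372 = -425.4545.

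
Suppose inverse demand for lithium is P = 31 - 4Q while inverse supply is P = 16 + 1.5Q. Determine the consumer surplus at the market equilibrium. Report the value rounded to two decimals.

Equilibrium: 31 - 4Q = 16 + 1.5Q, so Q* = 2.7273 and P* = 20.0909.
CS is the area between the demand curve and P* from 0 to Q*: (1/2)(2.7273)(10.9091) = 14.876.

14.88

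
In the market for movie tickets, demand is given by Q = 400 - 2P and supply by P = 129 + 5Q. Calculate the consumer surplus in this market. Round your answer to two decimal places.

41.66

Rewriting demand in inverse form: P = 200 - 0.5Q.
Setting demand equal to supply, 71 = 5.5Q, so Q* = 12.9091 and P* = 193.5455.
Consumer surplus is the triangle under demand above P*: (1/2)(12.9091)(200 - 193.5455) = (1/2)(12.9091)(6.4545) = 41.6612.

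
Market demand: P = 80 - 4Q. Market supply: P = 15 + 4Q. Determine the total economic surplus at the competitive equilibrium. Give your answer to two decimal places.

264.06

Set 80 - 4Q = 15 + 4Q, which gives 65 = 8Q, so Q* = 8.125 and P* = 80 - 4(8.125) = 47.5.
CS = (1/2)(8.125)(32.5) = 132.0312 and PS = (1/2)(8.125)(32.5) = 132.0312, so total surplus = 264.0625.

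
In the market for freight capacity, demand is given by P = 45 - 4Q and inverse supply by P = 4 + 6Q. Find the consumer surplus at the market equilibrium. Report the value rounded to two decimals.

Set 45 - 4Q = 4 + 6Q, which gives 41 = 10Q, so Q* = 4.1 and P* = 45 - 4(4.1) = 28.6.
Consumer surplus is the triangle under demand above P*: (1/2)(4.1)(45 - 28.6) = (1/2)(4.1)(16.4) = 33.62.

33.62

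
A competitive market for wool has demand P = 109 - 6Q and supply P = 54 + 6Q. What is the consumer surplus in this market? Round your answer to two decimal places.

Equilibrium: 109 - 6Q = 54 + 6Q, so Q* = 4.5833 and P* = 81.5.
CS is the area between the demand curve and P* from 0 to Q*: (1/2)(4.5833)(27.5) = 63.0208.

63.02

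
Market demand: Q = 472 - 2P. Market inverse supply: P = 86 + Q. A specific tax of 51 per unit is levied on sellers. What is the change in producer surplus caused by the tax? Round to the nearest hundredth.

Rewriting demand in inverse form: P = 236 - 0.5Q.
Without the tax, 236 - 0.5Q = 86 + Q so Q* = 100 and P* = 186.
With the tax, sellers need 51 more per unit: 236 - 0.5Q = 86 + Q + 51, so Q_t = 66. Buyers pay P_b = 203; sellers receive P_s = P_b - 51 = 152.
Producers lose the trapezoid between P_s and P* out to Q_t plus the triangle from Q_t to Q*: change in PS = 2178 - 5000 = -2822.

-2822.00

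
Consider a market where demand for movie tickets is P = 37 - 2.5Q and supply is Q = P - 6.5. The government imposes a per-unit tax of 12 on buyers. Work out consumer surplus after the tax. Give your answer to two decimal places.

34.92

Rewriting supply in inverse form: P = 6.5 + Q.
Without the tax, 37 - 2.5Q = 6.5 + Q so Q* = 8.7143 and P* = 15.2143.
With the tax, buyers' net willingness to pay falls by 12: (37 - 12) - 2.5Q = 6.5 + Q, so Q_t = 5.2857. Buyers pay P_b = 23.7857; sellers receive P_s = P_b - 12 = 11.7857.
Consumer surplus is the triangle under demand above P_b: (1/2)(5.2857)(37 - 23.7857) = 34.9235.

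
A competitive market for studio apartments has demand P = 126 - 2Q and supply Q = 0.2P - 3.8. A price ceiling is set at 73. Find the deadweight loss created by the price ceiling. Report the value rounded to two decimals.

70.43

Rewriting supply in inverse form: P = 19 + 5Q.
Without the control, 126 - 2Q = 19 + 5Q so Q* = 15.2857 and P* = 95.4286.
At P = 73, sellers supply (73 - 19)/5 = 10.8 while buyers want more, so the quantity traded is 10.8 at price 73.
The lost-trades triangle has base Q* - 10.8 = 4.4857 and height equal to the gap between the curves at Q = 10.8, which is 104.4 - 73 = 31.4. DWL = (1/2)(4.4857)(31.4) = 70.4257.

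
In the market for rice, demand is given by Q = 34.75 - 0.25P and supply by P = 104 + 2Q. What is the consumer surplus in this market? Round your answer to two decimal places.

Rewriting demand in inverse form: P = 139 - 4Q.
Set 139 - 4Q = 104 + 2Q, which gives 35 = 6Q, so Q* = 5.8333 and P* = 139 - 4(5.8333) = 115.6667.
The demand choke price is 139, so CS = (1/2)(Q*)(139 - P*) = (1/2)(5.8333)(23.3333) = 68.0556.

68.06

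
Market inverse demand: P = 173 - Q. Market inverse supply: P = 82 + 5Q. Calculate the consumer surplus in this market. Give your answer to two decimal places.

115.01

Set 173 - Q = 82 + 5Q, which gives 91 = 6Q, so Q* = 15.1667 and P* = 173 - (15.1667) = 157.8333.
CS is the area between the demand curve and P* from 0 to Q*: (1/2)(15.1667)(15.1667) = 115.0139.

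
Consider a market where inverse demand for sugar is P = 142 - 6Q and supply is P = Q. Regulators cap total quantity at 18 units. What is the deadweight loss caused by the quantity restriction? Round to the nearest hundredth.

18.29

Without the quota, 142 - 6Q = Q gives Q* = 20.2857.
At Q = 18 the demand price is 142 - 6(18) = 34 and the supply price is 0 + (18) = 18.
DWL = (1/2)(gap between curves at 18) x (Q* - 18) = (1/2)(16)(2.2857) = 18.2857.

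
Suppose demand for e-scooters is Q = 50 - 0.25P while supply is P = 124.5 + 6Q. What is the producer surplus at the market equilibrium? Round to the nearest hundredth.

171.01

Rewriting demand in inverse form: P = 200 - 4Q.
Set 200 - 4Q = 124.5 + 6Q, which gives 75.5 = 10Q, so Q* = 7.55 and P* = 200 - 4(7.55) = 169.8.
The supply curve's price intercept is 124.5, so PS = (1/2)(Q*)(P* - 124.5) = (1/2)(7.55)(45.3) = 171.0075.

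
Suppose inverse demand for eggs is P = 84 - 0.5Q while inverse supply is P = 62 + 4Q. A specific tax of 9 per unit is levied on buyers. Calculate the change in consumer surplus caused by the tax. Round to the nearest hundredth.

Without the tax, 84 - 0.5Q = 62 + 4Q so Q* = 4.8889 and P* = 81.5556.
A tax on buyers shifts demand down by 9: (84 - 9) - 0.5Q = 62 + 4Q, so Q_t = 2.8889. Buyers pay P_b = 82.5556; sellers receive P_s = P_b - 9 = 73.5556.
CS falls from (1/2)(4.8889)(2.4444) = 5.9753 to (1/2)(2.8889)(1.4444) = 2.0864, a change of -3.8889.

-3.89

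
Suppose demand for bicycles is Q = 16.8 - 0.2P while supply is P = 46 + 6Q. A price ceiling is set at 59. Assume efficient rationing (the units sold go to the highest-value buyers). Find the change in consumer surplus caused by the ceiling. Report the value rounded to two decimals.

12.60

Rewriting demand in inverse form: P = 84 - 5Q.
Free-market equilibrium: 84 - 5Q = 46 + 6Q gives Q* = 3.4545, P* = 66.7273.
At P = 59, sellers supply (59 - 46)/6 = 2.1667 while buyers want more, so the quantity traded is 2.1667 at price 59.
CS goes from (1/2)(3.4545)(17.2727) = 29.8347 to 42.4306 (computed as (84 - 59)(2.1667) - (1/2)(5)(2.1667)^2), a change of 12.5958.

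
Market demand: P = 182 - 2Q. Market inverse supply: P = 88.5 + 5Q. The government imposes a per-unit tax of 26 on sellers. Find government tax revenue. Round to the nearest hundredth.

250.71

Without the tax, 182 - 2Q = 88.5 + 5Q so Q* = 13.3571 and P* = 155.2857.
A tax on sellers shifts supply up by 26: 182 - 2Q = 88.5 + 5Q + 26, so Q_t = 9.6429. Buyers pay P_b = 162.7143; sellers receive P_s = P_b - 26 = 136.7143.
Revenue is the tax times quantity traded: 26 x 9.6429 = 250.7143.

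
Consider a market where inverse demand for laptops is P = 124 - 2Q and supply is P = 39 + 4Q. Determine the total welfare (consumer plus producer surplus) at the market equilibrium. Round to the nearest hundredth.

602.08

Set 124 - 2Q = 39 + 4Q, which gives 85 = 6Q, so Q* = 14.1667 and P* = 124 - 2(14.1667) = 95.6667.
Total surplus is the full triangle between the curves from 0 to Q*: (1/2)(14.1667)(124 - 39) = 602.0833.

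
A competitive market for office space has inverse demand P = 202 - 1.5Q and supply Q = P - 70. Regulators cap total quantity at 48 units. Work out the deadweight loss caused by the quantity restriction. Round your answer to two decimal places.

28.80

Rewriting supply in inverse form: P = 70 + Q.
Unrestricted equilibrium: Q* = (202 - 70)/(1.5 + 1) = 52.8.
At Q = 48 the demand price is 202 - 1.5(48) = 130 and the supply price is 70 + (48) = 118.
DWL = (1/2)(gap between curves at 48) x (Q* - 48) = (1/2)(12)(4.8) = 28.8.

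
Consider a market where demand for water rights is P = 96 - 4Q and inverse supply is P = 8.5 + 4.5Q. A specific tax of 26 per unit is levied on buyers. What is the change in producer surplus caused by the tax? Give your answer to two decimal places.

-120.64

Without the tax, 96 - 4Q = 8.5 + 4.5Q so Q* = 10.2941 and P* = 54.8235.
A tax on buyers shifts demand down by 26: (96 - 26) - 4Q = 8.5 + 4.5Q, so Q_t = 7.2353. Buyers pay P_b = 67.0588; sellers receive P_s = P_b - 26 = 41.0588.
Producers lose the trapezoid between P_s and P* out to Q_t plus the triangle from Q_t to Q*: change in PS = 117.7863 - 238.4299 = -120.6436.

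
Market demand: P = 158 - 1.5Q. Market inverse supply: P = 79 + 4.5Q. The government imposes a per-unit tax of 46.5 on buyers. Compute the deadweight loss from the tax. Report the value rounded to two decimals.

Pre-tax equilibrium: 158 - 1.5Q = 79 + 4.5Q gives Q* = 13.1667, P* = 138.25.
A tax on buyers shifts demand down by 46.5: (158 - 46.5) - 1.5Q = 79 + 4.5Q, so Q_t = 5.4167. Buyers pay P_b = 149.875; sellers receive P_s = P_b - 46.5 = 103.375.
Deadweight loss is the triangle between the curves from Q_t to Q*: (1/2)(13.1667 - 5.4167)(46.5) = 180.1875.

180.19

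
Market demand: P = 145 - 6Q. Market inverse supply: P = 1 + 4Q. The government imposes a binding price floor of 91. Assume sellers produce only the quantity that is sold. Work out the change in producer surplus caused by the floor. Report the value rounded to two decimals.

Free-market equilibrium: 145 - 6Q = 1 + 4Q gives Q* = 14.4, P* = 58.6.
At P = 91, buyers demand (145 - 91)/6 = 9 while sellers would supply more, so the quantity traded is 9 at price 91.
PS goes from (1/2)(14.4)(57.6) = 414.72 to 648 (computed as (91 - 1)(9) - (1/2)(4)(9)^2), a change of 233.28.

233.28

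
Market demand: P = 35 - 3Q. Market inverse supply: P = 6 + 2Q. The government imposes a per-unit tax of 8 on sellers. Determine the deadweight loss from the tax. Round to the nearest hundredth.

6.40

Pre-tax equilibrium: 35 - 3Q = 6 + 2Q gives Q* = 5.8, P* = 17.6.
With the tax, sellers need 8 more per unit: 35 - 3Q = 6 + 2Q + 8, so Q_t = 4.2. Buyers pay P_b = 22.4; sellers receive P_s = P_b - 8 = 14.4.
The welfare triangle lost has base Q* - Q_t = 1.6 and height t = 8, so DWL = (1/2)(1.6)(8) = 6.4.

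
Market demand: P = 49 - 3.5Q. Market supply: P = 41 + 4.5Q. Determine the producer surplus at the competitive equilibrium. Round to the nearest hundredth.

Equilibrium: 49 - 3.5Q = 41 + 4.5Q, so Q* = 1 and P* = 45.5.
Producer surplus is the triangle above supply below P*: (1/2)(1)(45.5 - 41) = (1/2)(1)(4.5) = 2.25.

2.25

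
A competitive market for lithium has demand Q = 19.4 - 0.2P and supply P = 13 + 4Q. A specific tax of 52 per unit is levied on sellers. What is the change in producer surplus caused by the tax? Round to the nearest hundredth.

-148.94

Rewriting demand in inverse form: P = 97 - 5Q.
Pre-tax equilibrium: 97 - 5Q = 13 + 4Q gives Q* = 9.3333, P* = 50.3333.
With the tax, sellers need 52 more per unit: 97 - 5Q = 13 + 4Q + 52, so Q_t = 3.5556. Buyers pay P_b = 79.2222; sellers receive P_s = P_b - 52 = 27.2222.
Producers lose the trapezoid between P_s and P* out to Q_t plus the triangle from Q_t to Q*: change in PS = 25.284 - 174.2222 = -148.9383.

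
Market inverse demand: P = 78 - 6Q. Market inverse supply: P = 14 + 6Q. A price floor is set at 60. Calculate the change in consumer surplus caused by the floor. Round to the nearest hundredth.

Free-market equilibrium: 78 - 6Q = 14 + 6Q gives Q* = 5.3333, P* = 46.
At the floor price 60, quantity demanded is (78 - 60)/6 = 3; demand is the short side, so Q = 3 trades at P = 60.
CS goes from (1/2)(5.3333)(32) = 85.3333 to 27 (computed as (78 - 60)(3) - (1/2)(6)(3)^2), a change of -58.3333.

-58.33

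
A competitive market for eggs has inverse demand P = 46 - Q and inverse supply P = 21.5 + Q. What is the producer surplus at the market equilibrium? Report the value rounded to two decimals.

Setting demand equal to supply, 24.5 = 2Q, so Q* = 12.25 and P* = 33.75.
The supply curve's price intercept is 21.5, so PS = (1/2)(Q*)(P* - 21.5) = (1/2)(12.25)(12.25) = 75.0312.

75.03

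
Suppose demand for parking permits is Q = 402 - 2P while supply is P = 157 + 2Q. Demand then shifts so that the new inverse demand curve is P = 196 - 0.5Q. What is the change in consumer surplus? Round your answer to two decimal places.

Rewriting demand in inverse form: P = 201 - 0.5Q.
Initial equilibrium: Q_0 = 17.6, P_0 = 192.2; CS_0 = (1/2)(17.6)(8.8) = 77.44, PS_0 = (1/2)(17.6)(35.2) = 309.76.
New equilibrium: 196 - 0.5Q = 157 + 2Q gives Q_1 = 15.6, P_1 = 188.2; CS_1 = 60.84, PS_1 = 243.36.
Change in consumer surplus = 60.84 - 77.44 = -16.6.

-16.60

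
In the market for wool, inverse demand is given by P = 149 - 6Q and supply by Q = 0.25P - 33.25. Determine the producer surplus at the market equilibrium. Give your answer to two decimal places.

5.12

Rewriting supply in inverse form: P = 133 + 4Q.
Setting demand equal to supply, 16 = 10Q, so Q* = 1.6 and P* = 139.4.
PS is the area between P* and the supply curve from 0 to Q*: (1/2)(1.6)(6.4) = 5.12.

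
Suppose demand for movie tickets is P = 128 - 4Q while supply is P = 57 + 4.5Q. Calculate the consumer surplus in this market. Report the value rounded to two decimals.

139.54

Setting demand equal to supply, 71 = 8.5Q, so Q* = 8.3529 and P* = 94.5882.
Consumer surplus is the triangle under demand above P*: (1/2)(8.3529)(128 - 94.5882) = (1/2)(8.3529)(33.4118) = 139.5433.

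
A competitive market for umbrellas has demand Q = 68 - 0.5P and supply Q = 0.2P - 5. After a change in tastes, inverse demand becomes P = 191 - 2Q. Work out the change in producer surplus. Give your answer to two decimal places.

Rewriting demand in inverse form: P = 136 - 2Q.
Rewriting supply in inverse form: P = 25 + 5Q.
Initial equilibrium: Q_0 = 15.8571, P_0 = 104.2857; CS_0 = (1/2)(15.8571)(31.7143) = 251.449, PS_0 = (1/2)(15.8571)(79.2857) = 628.6224.
New equilibrium: 191 - 2Q = 25 + 5Q gives Q_1 = 23.7143, P_1 = 143.5714; CS_1 = 562.3673, PS_1 = 1405.9184.
Change in producer surplus = 1405.9184 - 628.6224 = 777.2959.

777.30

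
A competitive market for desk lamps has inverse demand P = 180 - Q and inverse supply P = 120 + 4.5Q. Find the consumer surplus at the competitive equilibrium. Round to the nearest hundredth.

Equilibrium: 180 - Q = 120 + 4.5Q, so Q* = 10.9091 and P* = 169.0909.
Consumer surplus is the triangle under demand above P*: (1/2)(10.9091)(180 - 169.0909) = (1/2)(10.9091)(10.9091) = 59.5041.

59.50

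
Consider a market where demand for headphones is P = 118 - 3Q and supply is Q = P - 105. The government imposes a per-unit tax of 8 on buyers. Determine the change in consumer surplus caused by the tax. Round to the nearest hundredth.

-13.50

Rewriting supply in inverse form: P = 105 + Q.
Pre-tax equilibrium: 118 - 3Q = 105 + Q gives Q* = 3.25, P* = 108.25.
A tax on buyers shifts demand down by 8: (118 - 8) - 3Q = 105 + Q, so Q_t = 1.25. Buyers pay P_b = 114.25; sellers receive P_s = P_b - 8 = 106.25.
CS falls from (1/2)(3.25)(9.75) = 15.8438 to (1/2)(1.25)(3.75) = 2.3438, a change of -13.5.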